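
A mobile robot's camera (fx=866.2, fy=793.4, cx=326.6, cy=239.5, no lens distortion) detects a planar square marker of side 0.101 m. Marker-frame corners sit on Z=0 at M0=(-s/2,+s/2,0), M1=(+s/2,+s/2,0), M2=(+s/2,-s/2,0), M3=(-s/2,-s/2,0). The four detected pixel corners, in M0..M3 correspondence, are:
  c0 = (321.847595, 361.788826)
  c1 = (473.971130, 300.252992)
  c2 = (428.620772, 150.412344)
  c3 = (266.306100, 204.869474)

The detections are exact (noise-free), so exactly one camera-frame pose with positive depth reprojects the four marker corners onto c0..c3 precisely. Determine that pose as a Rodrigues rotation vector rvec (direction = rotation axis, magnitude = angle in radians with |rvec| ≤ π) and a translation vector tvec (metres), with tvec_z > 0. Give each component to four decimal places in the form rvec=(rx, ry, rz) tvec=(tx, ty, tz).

rvec=(0.1654, -0.3443, -0.3323) tvec=(0.0275, 0.0096, 0.4855)

Intrinsics K: fx=866.2, fy=793.4, cx=326.6, cy=239.5
Marker side s = 0.101 m; corners in marker frame (Z=0):
  M0 = (-0.0505, +0.0505, 0)
  M1 = (+0.0505, +0.0505, 0)
  M2 = (+0.0505, -0.0505, 0)
  M3 = (-0.0505, -0.0505, 0)
Detected image corners:
  c0 = (321.847595, 361.788826) px
  c1 = (473.971130, 300.252992) px
  c2 = (428.620772, 150.412344) px
  c3 = (266.306100, 204.869474) px
Planar DLT: solve 8×8 A·h = b for H (H[2,2]=1):
  H  [+1788.02756 +662.45326 +375.72573]
  H  [-416.32100 +1629.82222 +255.12748]
  H  [+0.62392 +0.44160 +1.00000]
B = K⁻¹H; ‖b₁‖=2.059826, ‖b₂‖=2.059826; λ = 2/(‖b₁‖+‖b₂‖) = 0.485478, sign → tz>0 ⇒ λ=+0.485478
r₁ = λ·B[:,0] = (+0.88792,-0.34618,+0.30290); r₂ = λ·B[:,1] = (+0.29045,+0.93256,+0.21439)
r₃ = r₁×r₂ = (-0.35669,-0.10238,+0.92860); SVD([r₁ r₂ r₃]) → R = UVᵀ:
  R  [+0.88792 +0.29045 -0.35669]
  R  [-0.34618 +0.93256 -0.10238]
  R  [+0.30290 +0.21439 +0.92860]
t = (+0.02753, +0.00956, +0.48548) m
tr R = 2.749085; θ = arccos((tr R − 1)/2) = 0.506305 rad = 29.009°
axis k = ((R−Rᵀ)₃₂, (R−Rᵀ)₁₃, (R−Rᵀ)₂₁) / (2 sinθ) = (+0.326600, -0.680064, -0.656388)
rvec = θ·k = (+0.165359, -0.344320, -0.332333)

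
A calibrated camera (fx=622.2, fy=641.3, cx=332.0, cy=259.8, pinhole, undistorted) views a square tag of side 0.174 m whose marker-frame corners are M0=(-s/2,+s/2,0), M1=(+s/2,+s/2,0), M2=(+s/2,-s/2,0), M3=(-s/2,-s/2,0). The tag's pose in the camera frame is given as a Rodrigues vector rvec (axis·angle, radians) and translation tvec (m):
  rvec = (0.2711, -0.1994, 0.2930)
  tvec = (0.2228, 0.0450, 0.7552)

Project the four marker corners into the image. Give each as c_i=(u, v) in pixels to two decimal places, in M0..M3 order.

Intrinsics K: fx=622.2, fy=641.3, cx=332.0, cy=259.8
Marker side s = 0.174 m; corners in marker frame (Z=0):
  M0 = (-0.0870, +0.0870, 0)
  M1 = (+0.0870, +0.0870, 0)
  M2 = (+0.0870, -0.0870, 0)
  M3 = (-0.0870, -0.0870, 0)
rvec = (0.2711, -0.1994, 0.2930), |rvec| = θ = 0.44621 rad = 25.566°
Rodrigues: sinθ=0.43155, 1−cosθ=0.09791; R = I + sinθ·[k]× + (1−cosθ)·[k]×²:
    [+0.93823 -0.30996 -0.15379]
    [+0.25679 +0.92164 -0.29092]
    [+0.23191 +0.23346 +0.94431]
t = (0.2228, 0.0450, 0.7552) m
M0: Pc = R·M0+t = (+0.11421, +0.10284, +0.75534); u = 622.2·(+0.11421)/0.75534 + 332.0 = 426.0775, v = 641.3·(+0.10284)/0.75534 + 259.8 = 347.1157
M1: Pc = R·M1+t = (+0.27746, +0.14752, +0.79569); u = 622.2·(+0.27746)/0.79569 + 332.0 = 548.9640, v = 641.3·(+0.14752)/0.79569 + 259.8 = 378.6995
M2: Pc = R·M2+t = (+0.33139, -0.01284, +0.75506); u = 622.2·(+0.33139)/0.75506 + 332.0 = 605.0789, v = 641.3·(-0.01284)/0.75506 + 259.8 = 248.8929
M3: Pc = R·M3+t = (+0.16814, -0.05752, +0.71471); u = 622.2·(+0.16814)/0.71471 + 332.0 = 478.3761, v = 641.3·(-0.05752)/0.71471 + 259.8 = 208.1851

c0=(426.08, 347.12) c1=(548.96, 378.70) c2=(605.08, 248.89) c3=(478.38, 208.19)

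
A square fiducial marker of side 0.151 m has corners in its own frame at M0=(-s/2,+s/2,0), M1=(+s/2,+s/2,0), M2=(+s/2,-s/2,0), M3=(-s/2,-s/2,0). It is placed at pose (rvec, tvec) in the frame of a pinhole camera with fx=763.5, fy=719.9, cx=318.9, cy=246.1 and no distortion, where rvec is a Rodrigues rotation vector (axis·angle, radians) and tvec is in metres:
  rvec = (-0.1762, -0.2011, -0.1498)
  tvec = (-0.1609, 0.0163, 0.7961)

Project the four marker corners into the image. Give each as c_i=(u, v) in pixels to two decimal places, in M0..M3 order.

c0=(98.67, 339.44) c1=(247.05, 318.08) c2=(226.04, 187.56) c3=(81.30, 203.03)

Intrinsics K: fx=763.5, fy=719.9, cx=318.9, cy=246.1
Marker side s = 0.151 m; corners in marker frame (Z=0):
  M0 = (-0.0755, +0.0755, 0)
  M1 = (+0.0755, +0.0755, 0)
  M2 = (+0.0755, -0.0755, 0)
  M3 = (-0.0755, -0.0755, 0)
rvec = (-0.1762, -0.2011, -0.1498), |rvec| = θ = 0.30648 rad = 17.560°
Rodrigues: sinθ=0.30170, 1−cosθ=0.04660; R = I + sinθ·[k]× + (1−cosθ)·[k]×²:
    [+0.96880 +0.16504 -0.18487]
    [-0.12989 +0.97347 +0.18840]
    [+0.21106 -0.15851 +0.96454]
t = (-0.1609, 0.0163, 0.7961) m
M0: Pc = R·M0+t = (-0.22158, +0.09960, +0.76820); u = 763.5·(-0.22158)/0.76820 + 318.9 = 98.6711, v = 719.9·(+0.09960)/0.76820 + 246.1 = 339.4410
M1: Pc = R·M1+t = (-0.07529, +0.07999, +0.80007); u = 763.5·(-0.07529)/0.80007 + 318.9 = 247.0470, v = 719.9·(+0.07999)/0.80007 + 246.1 = 318.0751
M2: Pc = R·M2+t = (-0.10022, -0.06700, +0.82400); u = 763.5·(-0.10022)/0.82400 + 318.9 = 226.0423, v = 719.9·(-0.06700)/0.82400 + 246.1 = 187.5619
M3: Pc = R·M3+t = (-0.24651, -0.04739, +0.79213); u = 763.5·(-0.24651)/0.79213 + 318.9 = 81.3046, v = 719.9·(-0.04739)/0.79213 + 246.1 = 203.0312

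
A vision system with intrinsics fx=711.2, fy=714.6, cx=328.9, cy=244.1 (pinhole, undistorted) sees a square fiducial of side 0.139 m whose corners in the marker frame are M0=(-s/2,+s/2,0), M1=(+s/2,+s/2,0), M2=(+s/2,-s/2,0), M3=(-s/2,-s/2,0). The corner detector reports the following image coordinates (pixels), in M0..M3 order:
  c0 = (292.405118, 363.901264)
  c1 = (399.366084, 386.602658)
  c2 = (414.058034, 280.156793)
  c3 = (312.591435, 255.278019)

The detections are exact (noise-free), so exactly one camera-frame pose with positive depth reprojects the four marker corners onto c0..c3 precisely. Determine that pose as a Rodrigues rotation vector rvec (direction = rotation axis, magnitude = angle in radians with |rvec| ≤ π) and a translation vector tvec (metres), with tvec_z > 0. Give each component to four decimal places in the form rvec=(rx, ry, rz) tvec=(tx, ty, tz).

Intrinsics K: fx=711.2, fy=714.6, cx=328.9, cy=244.1
Marker side s = 0.139 m; corners in marker frame (Z=0):
  M0 = (-0.0695, +0.0695, 0)
  M1 = (+0.0695, +0.0695, 0)
  M2 = (+0.0695, -0.0695, 0)
  M3 = (-0.0695, -0.0695, 0)
Detected image corners:
  c0 = (292.405118, 363.901264) px
  c1 = (399.366084, 386.602658) px
  c2 = (414.058034, 280.156793) px
  c3 = (312.591435, 255.278019) px
Planar DLT: solve 8×8 A·h = b for H (H[2,2]=1):
  H  [+827.77423 -246.52044 +355.61431]
  H  [+242.51044 +663.48168 +320.38878]
  H  [+0.22139 -0.34225 +1.00000]
B = K⁻¹H; ‖b₁‖=1.115983, ‖b₂‖=1.115983; λ = 2/(‖b₁‖+‖b₂‖) = 0.896071, sign → tz>0 ⇒ λ=+0.896071
r₁ = λ·B[:,0] = (+0.95121,+0.23633,+0.19838); r₂ = λ·B[:,1] = (-0.16878,+0.93673,-0.30668)
r₃ = r₁×r₂ = (-0.25830,+0.25823,+0.93091); SVD([r₁ r₂ r₃]) → R = UVᵀ:
  R  [+0.95121 -0.16878 -0.25830]
  R  [+0.23633 +0.93673 +0.25823]
  R  [+0.19838 -0.30668 +0.93091]
t = (+0.03366, +0.09566, +0.89607) m
tr R = 2.818846; θ = arccos((tr R − 1)/2) = 0.428901 rad = 24.574°
axis k = ((R−Rᵀ)₃₂, (R−Rᵀ)₁₃, (R−Rᵀ)₂₁) / (2 sinθ) = (-0.679191, -0.549067, +0.487057)
rvec = θ·k = (-0.291306, -0.235496, +0.208900)

rvec=(-0.2913, -0.2355, 0.2089) tvec=(0.0337, 0.0957, 0.8961)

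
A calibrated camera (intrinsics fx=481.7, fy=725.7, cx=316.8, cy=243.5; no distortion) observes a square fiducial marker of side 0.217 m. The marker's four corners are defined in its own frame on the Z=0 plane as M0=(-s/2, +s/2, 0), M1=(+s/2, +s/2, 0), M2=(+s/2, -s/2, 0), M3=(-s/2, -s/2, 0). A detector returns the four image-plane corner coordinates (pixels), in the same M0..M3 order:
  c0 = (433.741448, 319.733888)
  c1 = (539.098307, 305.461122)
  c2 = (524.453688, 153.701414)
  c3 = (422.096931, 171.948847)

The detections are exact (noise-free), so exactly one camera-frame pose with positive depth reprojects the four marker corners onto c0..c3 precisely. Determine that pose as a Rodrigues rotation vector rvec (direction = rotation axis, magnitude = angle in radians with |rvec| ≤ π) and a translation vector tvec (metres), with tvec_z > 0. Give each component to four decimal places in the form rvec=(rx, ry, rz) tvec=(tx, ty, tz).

Intrinsics K: fx=481.7, fy=725.7, cx=316.8, cy=243.5
Marker side s = 0.217 m; corners in marker frame (Z=0):
  M0 = (-0.1085, +0.1085, 0)
  M1 = (+0.1085, +0.1085, 0)
  M2 = (+0.1085, -0.1085, 0)
  M3 = (-0.1085, -0.1085, 0)
Detected image corners:
  c0 = (433.741448, 319.733888) px
  c1 = (539.098307, 305.461122) px
  c2 = (524.453688, 153.701414) px
  c3 = (422.096931, 171.948847) px
Planar DLT: solve 8×8 A·h = b for H (H[2,2]=1):
  H  [+413.78729 +4.78817 +479.00482]
  H  [-107.11243 +662.47563 +236.88741]
  H  [-0.13489 -0.11605 +1.00000]
B = K⁻¹H; ‖b₁‖=0.962737, ‖b₂‖=0.962737; λ = 2/(‖b₁‖+‖b₂‖) = 1.038706, sign → tz>0 ⇒ λ=+1.038706
r₁ = λ·B[:,0] = (+0.98441,-0.10630,-0.14011); r₂ = λ·B[:,1] = (+0.08960,+0.98866,-0.12054)
r₃ = r₁×r₂ = (+0.15134,+0.10611,+0.98277); SVD([r₁ r₂ r₃]) → R = UVᵀ:
  R  [+0.98441 +0.08960 +0.15134]
  R  [-0.10630 +0.98866 +0.10611]
  R  [-0.14011 -0.12054 +0.98277]
t = (+0.34977, -0.00946, +1.03871) m
tr R = 2.955840; θ = arccos((tr R − 1)/2) = 0.210530 rad = 12.063°
axis k = ((R−Rᵀ)₃₂, (R−Rᵀ)₁₃, (R−Rᵀ)₂₁) / (2 sinθ) = (-0.542265, +0.697329, -0.468702)
rvec = θ·k = (-0.114163, +0.146809, -0.098676)

rvec=(-0.1142, 0.1468, -0.0987) tvec=(0.3498, -0.0095, 1.0387)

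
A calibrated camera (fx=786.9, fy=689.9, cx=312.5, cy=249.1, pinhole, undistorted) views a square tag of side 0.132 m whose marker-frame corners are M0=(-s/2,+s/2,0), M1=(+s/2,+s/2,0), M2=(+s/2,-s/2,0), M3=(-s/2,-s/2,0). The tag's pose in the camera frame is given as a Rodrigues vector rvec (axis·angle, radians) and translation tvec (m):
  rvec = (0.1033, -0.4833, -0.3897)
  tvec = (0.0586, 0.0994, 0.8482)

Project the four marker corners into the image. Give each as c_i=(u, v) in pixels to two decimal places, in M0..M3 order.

c0=(338.38, 403.21) c1=(431.76, 353.51) c2=(394.28, 259.43) c3=(295.39, 304.00)

Intrinsics K: fx=786.9, fy=689.9, cx=312.5, cy=249.1
Marker side s = 0.132 m; corners in marker frame (Z=0):
  M0 = (-0.0660, +0.0660, 0)
  M1 = (+0.0660, +0.0660, 0)
  M2 = (+0.0660, -0.0660, 0)
  M3 = (-0.0660, -0.0660, 0)
rvec = (0.1033, -0.4833, -0.3897), |rvec| = θ = 0.62938 rad = 36.061°
Rodrigues: sinθ=0.58864, 1−cosθ=0.19161; R = I + sinθ·[k]× + (1−cosθ)·[k]×²:
    [+0.81356 +0.34033 -0.47149]
    [-0.38863 +0.92138 -0.00551]
    [+0.43255 +0.18772 +0.88185]
t = (0.0586, 0.0994, 0.8482) m
M0: Pc = R·M0+t = (+0.02737, +0.18586, +0.83204); u = 786.9·(+0.02737)/0.83204 + 312.5 = 338.3822, v = 689.9·(+0.18586)/0.83204 + 249.1 = 403.2090
M1: Pc = R·M1+t = (+0.13476, +0.13456, +0.88914); u = 786.9·(+0.13476)/0.88914 + 312.5 = 431.7614, v = 689.9·(+0.13456)/0.88914 + 249.1 = 353.5092
M2: Pc = R·M2+t = (+0.08983, +0.01294, +0.86436); u = 786.9·(+0.08983)/0.86436 + 312.5 = 394.2827, v = 689.9·(+0.01294)/0.86436 + 249.1 = 259.4280
M3: Pc = R·M3+t = (-0.01756, +0.06424, +0.80726); u = 786.9·(-0.01756)/0.80726 + 312.5 = 295.3865, v = 689.9·(+0.06424)/0.80726 + 249.1 = 303.9991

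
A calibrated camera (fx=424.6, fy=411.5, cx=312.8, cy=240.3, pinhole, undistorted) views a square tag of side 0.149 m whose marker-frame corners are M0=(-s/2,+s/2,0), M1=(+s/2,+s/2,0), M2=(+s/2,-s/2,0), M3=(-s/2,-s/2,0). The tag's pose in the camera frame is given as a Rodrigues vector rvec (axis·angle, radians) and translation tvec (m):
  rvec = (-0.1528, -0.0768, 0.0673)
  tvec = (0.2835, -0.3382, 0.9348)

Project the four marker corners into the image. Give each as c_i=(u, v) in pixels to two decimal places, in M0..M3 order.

Intrinsics K: fx=424.6, fy=411.5, cx=312.8, cy=240.3
Marker side s = 0.149 m; corners in marker frame (Z=0):
  M0 = (-0.0745, +0.0745, 0)
  M1 = (+0.0745, +0.0745, 0)
  M2 = (+0.0745, -0.0745, 0)
  M3 = (-0.0745, -0.0745, 0)
rvec = (-0.1528, -0.0768, 0.0673), |rvec| = θ = 0.18378 rad = 10.530°
Rodrigues: sinθ=0.18275, 1−cosθ=0.01684; R = I + sinθ·[k]× + (1−cosθ)·[k]×²:
    [+0.99480 -0.06107 -0.08150]
    [+0.07277 +0.98610 +0.14936]
    [+0.07124 -0.15452 +0.98542]
t = (0.2835, -0.3382, 0.9348) m
M0: Pc = R·M0+t = (+0.20484, -0.27016, +0.91798); u = 424.6·(+0.20484)/0.91798 + 312.8 = 407.5449, v = 411.5·(-0.27016)/0.91798 + 240.3 = 119.1977
M1: Pc = R·M1+t = (+0.35306, -0.25931, +0.92860); u = 424.6·(+0.35306)/0.92860 + 312.8 = 474.2378, v = 411.5·(-0.25931)/0.92860 + 240.3 = 125.3871
M2: Pc = R·M2+t = (+0.36216, -0.40624, +0.95162); u = 424.6·(+0.36216)/0.95162 + 312.8 = 474.3921, v = 411.5·(-0.40624)/0.95162 + 240.3 = 64.6321
M3: Pc = R·M3+t = (+0.21394, -0.41709, +0.94100); u = 424.6·(+0.21394)/0.94100 + 312.8 = 409.3327, v = 411.5·(-0.41709)/0.94100 + 240.3 = 57.9088

c0=(407.54, 119.20) c1=(474.24, 125.39) c2=(474.39, 64.63) c3=(409.33, 57.91)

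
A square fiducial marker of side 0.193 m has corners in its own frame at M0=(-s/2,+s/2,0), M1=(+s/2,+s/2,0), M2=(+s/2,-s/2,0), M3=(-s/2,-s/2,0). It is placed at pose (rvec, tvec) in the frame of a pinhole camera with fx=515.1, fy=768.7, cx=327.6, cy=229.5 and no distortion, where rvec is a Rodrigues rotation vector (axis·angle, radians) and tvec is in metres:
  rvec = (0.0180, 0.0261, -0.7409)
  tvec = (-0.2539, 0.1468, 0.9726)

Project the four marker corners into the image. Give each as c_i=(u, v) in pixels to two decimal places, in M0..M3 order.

Intrinsics K: fx=515.1, fy=768.7, cx=327.6, cy=229.5
Marker side s = 0.193 m; corners in marker frame (Z=0):
  M0 = (-0.0965, +0.0965, 0)
  M1 = (+0.0965, +0.0965, 0)
  M2 = (+0.0965, -0.0965, 0)
  M3 = (-0.0965, -0.0965, 0)
rvec = (0.0180, 0.0261, -0.7409), |rvec| = θ = 0.74158 rad = 42.489°
Rodrigues: sinθ=0.67545, 1−cosθ=0.26260; R = I + sinθ·[k]× + (1−cosθ)·[k]×²:
    [+0.73756 +0.67506 +0.01740]
    [-0.67461 +0.73773 -0.02563]
    [-0.03014 +0.00716 +0.99952]
t = (-0.2539, 0.1468, 0.9726) m
M0: Pc = R·M0+t = (-0.25993, +0.28309, +0.97620); u = 515.1·(-0.25993)/0.97620 + 327.6 = 190.4451, v = 768.7·(+0.28309)/0.97620 + 229.5 = 452.4174
M1: Pc = R·M1+t = (-0.11758, +0.15289, +0.97038); u = 515.1·(-0.11758)/0.97038 + 327.6 = 265.1847, v = 768.7·(+0.15289)/0.97038 + 229.5 = 350.6144
M2: Pc = R·M2+t = (-0.24787, +0.01051, +0.96900); u = 515.1·(-0.24787)/0.96900 + 327.6 = 195.8382, v = 768.7·(+0.01051)/0.96900 + 229.5 = 237.8369
M3: Pc = R·M3+t = (-0.39022, +0.14071, +0.97482); u = 515.1·(-0.39022)/0.97482 + 327.6 = 121.4065, v = 768.7·(+0.14071)/0.97482 + 229.5 = 340.4572

c0=(190.45, 452.42) c1=(265.18, 350.61) c2=(195.84, 237.84) c3=(121.41, 340.46)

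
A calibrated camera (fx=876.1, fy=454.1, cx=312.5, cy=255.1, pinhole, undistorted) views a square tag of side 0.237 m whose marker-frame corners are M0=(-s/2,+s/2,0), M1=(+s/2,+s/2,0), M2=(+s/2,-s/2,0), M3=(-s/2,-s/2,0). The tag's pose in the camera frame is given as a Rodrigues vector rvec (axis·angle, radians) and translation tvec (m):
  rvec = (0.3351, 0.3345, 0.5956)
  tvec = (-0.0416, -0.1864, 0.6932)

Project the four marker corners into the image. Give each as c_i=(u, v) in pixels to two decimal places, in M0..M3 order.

c0=(93.33, 157.43) c1=(303.84, 239.89) c2=(465.07, 102.90) c3=(213.05, 18.90)

Intrinsics K: fx=876.1, fy=454.1, cx=312.5, cy=255.1
Marker side s = 0.237 m; corners in marker frame (Z=0):
  M0 = (-0.1185, +0.1185, 0)
  M1 = (+0.1185, +0.1185, 0)
  M2 = (+0.1185, -0.1185, 0)
  M3 = (-0.1185, -0.1185, 0)
rvec = (0.3351, 0.3345, 0.5956), |rvec| = θ = 0.76087 rad = 43.595°
Rodrigues: sinθ=0.68955, 1−cosθ=0.27576; R = I + sinθ·[k]× + (1−cosθ)·[k]×²:
    [+0.77773 -0.48638 +0.39822]
    [+0.59317 +0.77753 -0.20879]
    [-0.20808 +0.39859 +0.89321]
t = (-0.0416, -0.1864, 0.6932) m
M0: Pc = R·M0+t = (-0.19140, -0.16455, +0.76509); u = 876.1·(-0.19140)/0.76509 + 312.5 = 93.3329, v = 454.1·(-0.16455)/0.76509 + 255.1 = 157.4341
M1: Pc = R·M1+t = (-0.00708, -0.02397, +0.71578); u = 876.1·(-0.00708)/0.71578 + 312.5 = 303.8397, v = 454.1·(-0.02397)/0.71578 + 255.1 = 239.8918
M2: Pc = R·M2+t = (+0.10820, -0.20825, +0.62131); u = 876.1·(+0.10820)/0.62131 + 312.5 = 465.0664, v = 454.1·(-0.20825)/0.62131 + 255.1 = 102.8970
M3: Pc = R·M3+t = (-0.07612, -0.34883, +0.67062); u = 876.1·(-0.07612)/0.67062 + 312.5 = 213.0513, v = 454.1·(-0.34883)/0.67062 + 255.1 = 18.8979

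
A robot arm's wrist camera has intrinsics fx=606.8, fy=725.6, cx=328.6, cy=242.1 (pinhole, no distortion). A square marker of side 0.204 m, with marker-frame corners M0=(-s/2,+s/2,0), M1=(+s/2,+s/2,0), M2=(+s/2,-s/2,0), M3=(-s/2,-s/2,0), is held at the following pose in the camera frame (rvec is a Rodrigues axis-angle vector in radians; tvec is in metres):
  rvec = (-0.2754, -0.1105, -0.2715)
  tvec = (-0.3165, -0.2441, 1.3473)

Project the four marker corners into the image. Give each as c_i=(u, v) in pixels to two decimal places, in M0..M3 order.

Intrinsics K: fx=606.8, fy=725.6, cx=328.6, cy=242.1
Marker side s = 0.204 m; corners in marker frame (Z=0):
  M0 = (-0.1020, +0.1020, 0)
  M1 = (+0.1020, +0.1020, 0)
  M2 = (+0.1020, -0.1020, 0)
  M3 = (-0.1020, -0.1020, 0)
rvec = (-0.2754, -0.1105, -0.2715), |rvec| = θ = 0.40220 rad = 23.045°
Rodrigues: sinθ=0.39145, 1−cosθ=0.07980; R = I + sinθ·[k]× + (1−cosθ)·[k]×²:
    [+0.95761 +0.27925 -0.07066]
    [-0.24923 +0.92622 +0.28283]
    [+0.14443 -0.25324 +0.95656]
t = (-0.3165, -0.2441, 1.3473) m
M0: Pc = R·M0+t = (-0.38569, -0.12420, +1.30674); u = 606.8·(-0.38569)/1.30674 + 328.6 = 149.4986, v = 725.6·(-0.12420)/1.30674 + 242.1 = 173.1325
M1: Pc = R·M1+t = (-0.19034, -0.17505, +1.33620); u = 606.8·(-0.19034)/1.33620 + 328.6 = 242.1624, v = 725.6·(-0.17505)/1.33620 + 242.1 = 147.0443
M2: Pc = R·M2+t = (-0.24731, -0.36400, +1.38786); u = 606.8·(-0.24731)/1.38786 + 328.6 = 220.4727, v = 725.6·(-0.36400)/1.38786 + 242.1 = 51.7961
M3: Pc = R·M3+t = (-0.44266, -0.31315, +1.35840); u = 606.8·(-0.44266)/1.35840 + 328.6 = 130.8625, v = 725.6·(-0.31315)/1.35840 + 242.1 = 74.8263

c0=(149.50, 173.13) c1=(242.16, 147.04) c2=(220.47, 51.80) c3=(130.86, 74.83)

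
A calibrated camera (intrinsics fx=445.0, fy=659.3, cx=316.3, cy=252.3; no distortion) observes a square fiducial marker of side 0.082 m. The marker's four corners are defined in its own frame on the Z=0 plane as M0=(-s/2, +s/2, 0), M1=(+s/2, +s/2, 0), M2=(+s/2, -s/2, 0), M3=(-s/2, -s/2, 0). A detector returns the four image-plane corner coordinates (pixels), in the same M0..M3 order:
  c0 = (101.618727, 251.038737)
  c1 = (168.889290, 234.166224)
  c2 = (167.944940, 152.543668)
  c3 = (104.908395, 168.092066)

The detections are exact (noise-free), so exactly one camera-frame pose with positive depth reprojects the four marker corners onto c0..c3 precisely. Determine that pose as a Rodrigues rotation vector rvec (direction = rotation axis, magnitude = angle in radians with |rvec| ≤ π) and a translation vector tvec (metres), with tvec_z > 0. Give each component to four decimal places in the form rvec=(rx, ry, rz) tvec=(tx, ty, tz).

Intrinsics K: fx=445.0, fy=659.3, cx=316.3, cy=252.3
Marker side s = 0.082 m; corners in marker frame (Z=0):
  M0 = (-0.0410, +0.0410, 0)
  M1 = (+0.0410, +0.0410, 0)
  M2 = (+0.0410, -0.0410, 0)
  M3 = (-0.0410, -0.0410, 0)
Detected image corners:
  c0 = (101.618727, 251.038737) px
  c1 = (168.889290, 234.166224) px
  c2 = (167.944940, 152.543668) px
  c3 = (104.908395, 168.092066) px
Planar DLT: solve 8×8 A·h = b for H (H[2,2]=1):
  H  [+799.18617 -121.81351 +135.91314]
  H  [-189.31588 +843.94582 +200.11120]
  H  [+0.04026 -0.79178 +1.00000]
B = K⁻¹H; ‖b₁‖=1.793471, ‖b₂‖=1.793471; λ = 2/(‖b₁‖+‖b₂‖) = 0.557578, sign → tz>0 ⇒ λ=+0.557578
r₁ = λ·B[:,0] = (+0.98541,-0.16870,+0.02245); r₂ = λ·B[:,1] = (+0.16117,+0.88268,-0.44148)
r₃ = r₁×r₂ = (+0.05466,+0.43866,+0.89699); SVD([r₁ r₂ r₃]) → R = UVᵀ:
  R  [+0.98541 +0.16117 +0.05466]
  R  [-0.16870 +0.88268 +0.43866]
  R  [+0.02245 -0.44148 +0.89699]
t = (-0.22602, -0.04414, +0.55758) m
tr R = 2.765083; θ = arccos((tr R − 1)/2) = 0.489557 rad = 28.050°
axis k = ((R−Rᵀ)₃₂, (R−Rᵀ)₁₃, (R−Rᵀ)₂₁) / (2 sinθ) = (-0.935845, +0.034254, -0.350743)
rvec = θ·k = (-0.458149, +0.016769, -0.171709)

rvec=(-0.4581, 0.0168, -0.1717) tvec=(-0.2260, -0.0441, 0.5576)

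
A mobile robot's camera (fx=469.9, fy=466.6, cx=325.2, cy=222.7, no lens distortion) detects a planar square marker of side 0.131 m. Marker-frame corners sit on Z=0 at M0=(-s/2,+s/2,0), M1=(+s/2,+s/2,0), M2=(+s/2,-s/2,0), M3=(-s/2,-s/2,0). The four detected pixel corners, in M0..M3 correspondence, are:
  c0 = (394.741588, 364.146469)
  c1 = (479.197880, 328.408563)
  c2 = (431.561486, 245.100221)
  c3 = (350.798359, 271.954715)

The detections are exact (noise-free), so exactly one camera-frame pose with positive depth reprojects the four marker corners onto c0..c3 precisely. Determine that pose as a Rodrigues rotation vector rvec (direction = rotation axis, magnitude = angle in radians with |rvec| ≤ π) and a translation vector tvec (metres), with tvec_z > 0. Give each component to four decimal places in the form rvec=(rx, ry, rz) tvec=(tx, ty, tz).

rvec=(-0.4834, -0.2783, -0.3501) tvec=(0.1191, 0.1037, 0.6259)

Intrinsics K: fx=469.9, fy=466.6, cx=325.2, cy=222.7
Marker side s = 0.131 m; corners in marker frame (Z=0):
  M0 = (-0.0655, +0.0655, 0)
  M1 = (+0.0655, +0.0655, 0)
  M2 = (+0.0655, -0.0655, 0)
  M3 = (-0.0655, -0.0655, 0)
Detected image corners:
  c0 = (394.741588, 364.146469) px
  c1 = (479.197880, 328.408563) px
  c2 = (431.561486, 245.100221) px
  c3 = (350.798359, 271.954715) px
Planar DLT: solve 8×8 A·h = b for H (H[2,2]=1):
  H  [+855.11032 +83.96353 +414.58191]
  H  [-73.08624 +474.32064 +299.99864]
  H  [+0.54361 -0.64259 +1.00000]
B = K⁻¹H; ‖b₁‖=1.597656, ‖b₂‖=1.597656; λ = 2/(‖b₁‖+‖b₂‖) = 0.625917, sign → tz>0 ⇒ λ=+0.625917
r₁ = λ·B[:,0] = (+0.90355,-0.26044,+0.34025); r₂ = λ·B[:,1] = (+0.39019,+0.82824,-0.40221)
r₃ = r₁×r₂ = (-0.17706,+0.49618,+0.84997); SVD([r₁ r₂ r₃]) → R = UVᵀ:
  R  [+0.90355 +0.39019 -0.17706]
  R  [-0.26044 +0.82824 +0.49618]
  R  [+0.34025 -0.40221 +0.84997]
t = (+0.11906, +0.10369, +0.62592) m
tr R = 2.581762; θ = arccos((tr R − 1)/2) = 0.658549 rad = 37.732°
axis k = ((R−Rᵀ)₃₂, (R−Rᵀ)₁₃, (R−Rᵀ)₂₁) / (2 sinθ) = (-0.734009, -0.422665, -0.531587)
rvec = θ·k = (-0.483381, -0.278346, -0.350076)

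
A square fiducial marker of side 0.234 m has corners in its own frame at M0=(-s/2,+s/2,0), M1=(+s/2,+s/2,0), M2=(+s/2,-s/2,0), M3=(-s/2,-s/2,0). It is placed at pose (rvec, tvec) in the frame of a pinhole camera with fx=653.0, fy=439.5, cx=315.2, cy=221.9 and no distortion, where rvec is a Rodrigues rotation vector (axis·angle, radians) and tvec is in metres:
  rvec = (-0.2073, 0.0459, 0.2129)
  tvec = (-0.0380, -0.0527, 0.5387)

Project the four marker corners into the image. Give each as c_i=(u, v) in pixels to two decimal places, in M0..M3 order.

c0=(93.88, 251.46) c1=(381.02, 293.91) c2=(434.61, 110.40) c3=(169.49, 76.48)

Intrinsics K: fx=653.0, fy=439.5, cx=315.2, cy=221.9
Marker side s = 0.234 m; corners in marker frame (Z=0):
  M0 = (-0.1170, +0.1170, 0)
  M1 = (+0.1170, +0.1170, 0)
  M2 = (+0.1170, -0.1170, 0)
  M3 = (-0.1170, -0.1170, 0)
rvec = (-0.2073, 0.0459, 0.2129), |rvec| = θ = 0.30068 rad = 17.228°
Rodrigues: sinθ=0.29617, 1−cosθ=0.04486; R = I + sinθ·[k]× + (1−cosθ)·[k]×²:
    [+0.97646 -0.21443 +0.02331]
    [+0.20498 +0.95618 +0.20904]
    [-0.06711 -0.19934 +0.97763]
t = (-0.0380, -0.0527, 0.5387) m
M0: Pc = R·M0+t = (-0.17733, +0.03519, +0.52323); u = 653.0·(-0.17733)/0.52323 + 315.2 = 93.8837, v = 439.5·(+0.03519)/0.52323 + 221.9 = 251.4588
M1: Pc = R·M1+t = (+0.05116, +0.08316, +0.50752); u = 653.0·(+0.05116)/0.50752 + 315.2 = 381.0216, v = 439.5·(+0.08316)/0.50752 + 221.9 = 293.9108
M2: Pc = R·M2+t = (+0.10133, -0.14059, +0.55417); u = 653.0·(+0.10133)/0.55417 + 315.2 = 434.6058, v = 439.5·(-0.14059)/0.55417 + 221.9 = 110.4013
M3: Pc = R·M3+t = (-0.12716, -0.18856, +0.56988); u = 653.0·(-0.12716)/0.56988 + 315.2 = 169.4942, v = 439.5·(-0.18856)/0.56988 + 221.9 = 76.4812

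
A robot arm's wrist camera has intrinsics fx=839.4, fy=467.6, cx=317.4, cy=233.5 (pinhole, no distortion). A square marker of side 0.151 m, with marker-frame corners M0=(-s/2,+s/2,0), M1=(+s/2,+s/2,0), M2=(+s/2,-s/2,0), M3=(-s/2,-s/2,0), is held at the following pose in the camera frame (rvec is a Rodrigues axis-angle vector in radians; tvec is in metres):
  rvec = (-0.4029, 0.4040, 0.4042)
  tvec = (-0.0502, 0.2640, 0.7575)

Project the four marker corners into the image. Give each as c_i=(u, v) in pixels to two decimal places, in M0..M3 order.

Intrinsics K: fx=839.4, fy=467.6, cx=317.4, cy=233.5
Marker side s = 0.151 m; corners in marker frame (Z=0):
  M0 = (-0.0755, +0.0755, 0)
  M1 = (+0.0755, +0.0755, 0)
  M2 = (+0.0755, -0.0755, 0)
  M3 = (-0.0755, -0.0755, 0)
rvec = (-0.4029, 0.4040, 0.4042), |rvec| = θ = 0.69923 rad = 40.063°
Rodrigues: sinθ=0.64363, 1−cosθ=0.23466; R = I + sinθ·[k]× + (1−cosθ)·[k]×²:
    [+0.84325 -0.45018 +0.29371]
    [+0.29394 +0.84367 +0.44924]
    [-0.45004 -0.29249 +0.84375]
t = (-0.0502, 0.2640, 0.7575) m
M0: Pc = R·M0+t = (-0.14785, +0.30551, +0.76940); u = 839.4·(-0.14785)/0.76940 + 317.4 = 156.0931, v = 467.6·(+0.30551)/0.76940 + 233.5 = 419.1709
M1: Pc = R·M1+t = (-0.02052, +0.34989, +0.70144); u = 839.4·(-0.02052)/0.70144 + 317.4 = 292.8399, v = 467.6·(+0.34989)/0.70144 + 233.5 = 466.7466
M2: Pc = R·M2+t = (+0.04745, +0.22249, +0.74560); u = 839.4·(+0.04745)/0.74560 + 317.4 = 370.8236, v = 467.6·(+0.22249)/0.74560 + 233.5 = 373.0357
M3: Pc = R·M3+t = (-0.07988, +0.17811, +0.81356); u = 839.4·(-0.07988)/0.81356 + 317.4 = 234.9865, v = 467.6·(+0.17811)/0.81356 + 233.5 = 335.8703

c0=(156.09, 419.17) c1=(292.84, 466.75) c2=(370.82, 373.04) c3=(234.99, 335.87)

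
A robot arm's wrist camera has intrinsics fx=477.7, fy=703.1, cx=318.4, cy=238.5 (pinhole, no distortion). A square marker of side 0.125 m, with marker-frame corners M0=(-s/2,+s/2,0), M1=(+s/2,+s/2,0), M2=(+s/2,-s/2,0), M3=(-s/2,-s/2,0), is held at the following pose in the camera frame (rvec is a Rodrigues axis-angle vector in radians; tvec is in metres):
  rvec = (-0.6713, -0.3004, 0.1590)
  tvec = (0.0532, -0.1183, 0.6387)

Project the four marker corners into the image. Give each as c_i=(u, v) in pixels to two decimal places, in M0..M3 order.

Intrinsics K: fx=477.7, fy=703.1, cx=318.4, cy=238.5
Marker side s = 0.125 m; corners in marker frame (Z=0):
  M0 = (-0.0625, +0.0625, 0)
  M1 = (+0.0625, +0.0625, 0)
  M2 = (+0.0625, -0.0625, 0)
  M3 = (-0.0625, -0.0625, 0)
rvec = (-0.6713, -0.3004, 0.1590), |rvec| = θ = 0.75244 rad = 43.112°
Rodrigues: sinθ=0.68342, 1−cosθ=0.26998; R = I + sinθ·[k]× + (1−cosθ)·[k]×²:
    [+0.94491 -0.04825 -0.32374]
    [+0.24058 +0.77306 +0.58695]
    [+0.22195 -0.63250 +0.74208]
t = (0.0532, -0.1183, 0.6387) m
M0: Pc = R·M0+t = (-0.00887, -0.08502, +0.58530); u = 477.7·(-0.00887)/0.58530 + 318.4 = 311.1581, v = 703.1·(-0.08502)/0.58530 + 238.5 = 136.3679
M1: Pc = R·M1+t = (+0.10924, -0.05495, +0.61304); u = 477.7·(+0.10924)/0.61304 + 318.4 = 403.5241, v = 703.1·(-0.05495)/0.61304 + 238.5 = 175.4798
M2: Pc = R·M2+t = (+0.11527, -0.15158, +0.69210); u = 477.7·(+0.11527)/0.69210 + 318.4 = 397.9632, v = 703.1·(-0.15158)/0.69210 + 238.5 = 84.5116
M3: Pc = R·M3+t = (-0.00284, -0.18165, +0.66436); u = 477.7·(-0.00284)/0.66436 + 318.4 = 316.3571, v = 703.1·(-0.18165)/0.66436 + 238.5 = 46.2554

c0=(311.16, 136.37) c1=(403.52, 175.48) c2=(397.96, 84.51) c3=(316.36, 46.26)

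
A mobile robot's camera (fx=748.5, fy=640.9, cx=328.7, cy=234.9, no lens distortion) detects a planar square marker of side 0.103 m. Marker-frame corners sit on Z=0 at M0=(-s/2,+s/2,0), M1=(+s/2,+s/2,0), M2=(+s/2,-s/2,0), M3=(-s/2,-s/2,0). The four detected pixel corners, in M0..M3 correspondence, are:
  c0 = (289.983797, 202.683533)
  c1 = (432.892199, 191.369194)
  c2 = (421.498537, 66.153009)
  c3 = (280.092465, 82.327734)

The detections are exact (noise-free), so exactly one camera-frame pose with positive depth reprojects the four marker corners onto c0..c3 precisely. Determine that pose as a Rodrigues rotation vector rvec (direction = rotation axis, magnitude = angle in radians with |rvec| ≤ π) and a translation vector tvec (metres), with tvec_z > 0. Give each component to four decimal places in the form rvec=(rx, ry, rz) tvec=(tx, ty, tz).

rvec=(-0.0313, 0.2121, -0.0760) tvec=(0.0185, -0.0826, 0.5328)

Intrinsics K: fx=748.5, fy=640.9, cx=328.7, cy=234.9
Marker side s = 0.103 m; corners in marker frame (Z=0):
  M0 = (-0.0515, +0.0515, 0)
  M1 = (+0.0515, +0.0515, 0)
  M2 = (+0.0515, -0.0515, 0)
  M3 = (-0.0515, -0.0515, 0)
Detected image corners:
  c0 = (289.983797, 202.683533) px
  c1 = (432.892199, 191.369194) px
  c2 = (421.498537, 66.153009) px
  c3 = (280.092465, 82.327734) px
Planar DLT: solve 8×8 A·h = b for H (H[2,2]=1):
  H  [+1240.36096 +77.10367 +354.65989]
  H  [-186.76829 +1181.68928 +135.54079]
  H  [-0.39251 -0.07322 +1.00000]
B = K⁻¹H; ‖b₁‖=1.876938, ‖b₂‖=1.876938; λ = 2/(‖b₁‖+‖b₂‖) = 0.532783, sign → tz>0 ⇒ λ=+0.532783
r₁ = λ·B[:,0] = (+0.97472,-0.07861,-0.20912); r₂ = λ·B[:,1] = (+0.07201,+0.99664,-0.03901)
r₃ = r₁×r₂ = (+0.21149,+0.02296,+0.97711); SVD([r₁ r₂ r₃]) → R = UVᵀ:
  R  [+0.97472 +0.07201 +0.21149]
  R  [-0.07861 +0.99664 +0.02296]
  R  [-0.20912 -0.03901 +0.97711]
t = (+0.01848, -0.08260, +0.53278) m
tr R = 2.948476; θ = arccos((tr R − 1)/2) = 0.227479 rad = 13.034°
axis k = ((R−Rᵀ)₃₂, (R−Rᵀ)₁₃, (R−Rᵀ)₂₁) / (2 sinθ) = (-0.137399, +0.932521, -0.333954)
rvec = θ·k = (-0.031255, +0.212129, -0.075967)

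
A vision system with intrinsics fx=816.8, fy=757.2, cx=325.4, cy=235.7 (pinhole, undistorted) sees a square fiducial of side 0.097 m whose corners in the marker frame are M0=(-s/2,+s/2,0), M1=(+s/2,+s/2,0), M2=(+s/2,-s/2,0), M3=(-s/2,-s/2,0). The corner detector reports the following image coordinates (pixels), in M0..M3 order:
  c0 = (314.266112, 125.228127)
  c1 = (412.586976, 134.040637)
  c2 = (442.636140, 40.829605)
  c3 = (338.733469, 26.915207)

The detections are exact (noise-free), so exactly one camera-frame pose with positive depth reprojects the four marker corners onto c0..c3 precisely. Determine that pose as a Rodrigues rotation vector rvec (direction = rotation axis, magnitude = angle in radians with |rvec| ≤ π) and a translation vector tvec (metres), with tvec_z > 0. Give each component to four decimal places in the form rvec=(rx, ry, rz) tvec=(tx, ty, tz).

Intrinsics K: fx=816.8, fy=757.2, cx=325.4, cy=235.7
Marker side s = 0.097 m; corners in marker frame (Z=0):
  M0 = (-0.0485, +0.0485, 0)
  M1 = (+0.0485, +0.0485, 0)
  M2 = (+0.0485, -0.0485, 0)
  M3 = (-0.0485, -0.0485, 0)
Detected image corners:
  c0 = (314.266112, 125.228127) px
  c1 = (412.586976, 134.040637) px
  c2 = (442.636140, 40.829605) px
  c3 = (338.733469, 26.915207) px
Planar DLT: solve 8×8 A·h = b for H (H[2,2]=1):
  H  [+1217.42137 -19.62814 +377.74083]
  H  [+154.42341 +1043.45632 +83.49586]
  H  [+0.46678 +0.69495 +1.00000]
B = K⁻¹H; ‖b₁‖=1.386756, ‖b₂‖=1.386756; λ = 2/(‖b₁‖+‖b₂‖) = 0.721107, sign → tz>0 ⇒ λ=+0.721107
r₁ = λ·B[:,0] = (+0.94070,+0.04229,+0.33660); r₂ = λ·B[:,1] = (-0.21697,+0.83773,+0.50114)
r₃ = r₁×r₂ = (-0.26079,-0.54445,+0.79722); SVD([r₁ r₂ r₃]) → R = UVᵀ:
  R  [+0.94070 -0.21697 -0.26079]
  R  [+0.04229 +0.83773 -0.54445]
  R  [+0.33660 +0.50114 +0.79722]
t = (+0.04621, -0.14495, +0.72111) m
tr R = 2.575647; θ = arccos((tr R − 1)/2) = 0.663529 rad = 38.017°
axis k = ((R−Rᵀ)₃₂, (R−Rᵀ)₁₃, (R−Rᵀ)₂₁) / (2 sinθ) = (+0.848828, -0.484967, +0.210472)
rvec = θ·k = (+0.563222, -0.321790, +0.139654)

rvec=(0.5632, -0.3218, 0.1397) tvec=(0.0462, -0.1449, 0.7211)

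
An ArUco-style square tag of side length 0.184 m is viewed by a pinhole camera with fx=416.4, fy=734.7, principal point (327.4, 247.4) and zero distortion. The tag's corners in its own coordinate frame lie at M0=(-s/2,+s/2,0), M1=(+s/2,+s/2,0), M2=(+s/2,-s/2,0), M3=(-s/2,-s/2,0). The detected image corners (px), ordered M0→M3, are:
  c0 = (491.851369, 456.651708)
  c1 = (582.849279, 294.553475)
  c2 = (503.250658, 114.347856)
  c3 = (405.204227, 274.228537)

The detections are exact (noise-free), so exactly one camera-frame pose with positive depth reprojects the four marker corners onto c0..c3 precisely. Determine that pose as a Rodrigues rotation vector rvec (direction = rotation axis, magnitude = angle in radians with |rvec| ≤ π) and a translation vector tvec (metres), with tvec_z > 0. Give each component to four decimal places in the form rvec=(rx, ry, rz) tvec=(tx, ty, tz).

rvec=(0.0563, -0.1675, -0.7161) tvec=(0.2279, 0.0284, 0.5577)

Intrinsics K: fx=416.4, fy=734.7, cx=327.4, cy=247.4
Marker side s = 0.184 m; corners in marker frame (Z=0):
  M0 = (-0.0920, +0.0920, 0)
  M1 = (+0.0920, +0.0920, 0)
  M2 = (+0.0920, -0.0920, 0)
  M3 = (-0.0920, -0.0920, 0)
Detected image corners:
  c0 = (491.851369, 456.651708) px
  c1 = (582.849279, 294.553475) px
  c2 = (503.250658, 114.347856) px
  c3 = (405.204227, 274.228537) px
Planar DLT: solve 8×8 A·h = b for H (H[2,2]=1):
  H  [+632.05132 +547.88876 +497.57442]
  H  [-806.83751 +1040.76525 +284.79691]
  H  [+0.23939 +0.19475 +1.00000]
B = K⁻¹H; ‖b₁‖=1.793013, ‖b₂‖=1.793013; λ = 2/(‖b₁‖+‖b₂‖) = 0.557720, sign → tz>0 ⇒ λ=+0.557720
r₁ = λ·B[:,0] = (+0.74158,-0.65744,+0.13351); r₂ = λ·B[:,1] = (+0.64843,+0.75348,+0.10862)
r₃ = r₁×r₂ = (-0.17201,+0.00603,+0.98508); SVD([r₁ r₂ r₃]) → R = UVᵀ:
  R  [+0.74158 +0.64843 -0.17201]
  R  [-0.65744 +0.75348 +0.00603]
  R  [+0.13351 +0.10862 +0.98508]
t = (+0.22793, +0.02839, +0.55772) m
tr R = 2.480145; θ = arccos((tr R − 1)/2) = 0.737618 rad = 42.262°
axis k = ((R−Rᵀ)₃₂, (R−Rᵀ)₁₃, (R−Rᵀ)₂₁) / (2 sinθ) = (+0.076273, -0.227144, -0.970870)
rvec = θ·k = (+0.056261, -0.167546, -0.716131)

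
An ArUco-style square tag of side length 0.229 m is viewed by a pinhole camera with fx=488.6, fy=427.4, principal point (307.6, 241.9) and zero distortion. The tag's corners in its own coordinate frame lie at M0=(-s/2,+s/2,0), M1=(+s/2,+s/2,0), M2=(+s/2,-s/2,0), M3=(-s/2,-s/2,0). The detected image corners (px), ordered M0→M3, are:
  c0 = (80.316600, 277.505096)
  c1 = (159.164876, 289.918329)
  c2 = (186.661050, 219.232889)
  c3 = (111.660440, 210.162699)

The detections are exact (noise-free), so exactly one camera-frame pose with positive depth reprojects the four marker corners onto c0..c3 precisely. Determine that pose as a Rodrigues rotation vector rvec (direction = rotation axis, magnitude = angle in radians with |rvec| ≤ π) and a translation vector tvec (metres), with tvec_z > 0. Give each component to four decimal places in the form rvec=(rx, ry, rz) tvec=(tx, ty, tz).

Intrinsics K: fx=488.6, fy=427.4, cx=307.6, cy=241.9
Marker side s = 0.229 m; corners in marker frame (Z=0):
  M0 = (-0.1145, +0.1145, 0)
  M1 = (+0.1145, +0.1145, 0)
  M2 = (+0.1145, -0.1145, 0)
  M3 = (-0.1145, -0.1145, 0)
Detected image corners:
  c0 = (80.316600, 277.505096) px
  c1 = (159.164876, 289.918329) px
  c2 = (186.661050, 219.232889) px
  c3 = (111.660440, 210.162699) px
Planar DLT: solve 8×8 A·h = b for H (H[2,2]=1):
  H  [+313.11453 -166.61593 +134.18865]
  H  [+4.91464 +230.82901 +247.98552]
  H  [-0.16756 -0.28251 +1.00000]
B = K⁻¹H; ‖b₁‖=0.772261, ‖b₂‖=0.772261; λ = 2/(‖b₁‖+‖b₂‖) = 1.294899, sign → tz>0 ⇒ λ=+1.294899
r₁ = λ·B[:,0] = (+0.96642,+0.13769,-0.21697); r₂ = λ·B[:,1] = (-0.21127,+0.90639,-0.36582)
r₃ = r₁×r₂ = (+0.14629,+0.39937,+0.90504); SVD([r₁ r₂ r₃]) → R = UVᵀ:
  R  [+0.96642 -0.21127 +0.14629]
  R  [+0.13769 +0.90639 +0.39937]
  R  [-0.21697 -0.36582 +0.90504]
t = (-0.45958, +0.01844, +1.29490) m
tr R = 2.777852; θ = arccos((tr R − 1)/2) = 0.475802 rad = 27.261°
axis k = ((R−Rᵀ)₃₂, (R−Rᵀ)₁₃, (R−Rᵀ)₂₁) / (2 sinθ) = (-0.835264, +0.396530, +0.380918)
rvec = θ·k = (-0.397420, +0.188669, +0.181241)

rvec=(-0.3974, 0.1887, 0.1812) tvec=(-0.4596, 0.0184, 1.2949)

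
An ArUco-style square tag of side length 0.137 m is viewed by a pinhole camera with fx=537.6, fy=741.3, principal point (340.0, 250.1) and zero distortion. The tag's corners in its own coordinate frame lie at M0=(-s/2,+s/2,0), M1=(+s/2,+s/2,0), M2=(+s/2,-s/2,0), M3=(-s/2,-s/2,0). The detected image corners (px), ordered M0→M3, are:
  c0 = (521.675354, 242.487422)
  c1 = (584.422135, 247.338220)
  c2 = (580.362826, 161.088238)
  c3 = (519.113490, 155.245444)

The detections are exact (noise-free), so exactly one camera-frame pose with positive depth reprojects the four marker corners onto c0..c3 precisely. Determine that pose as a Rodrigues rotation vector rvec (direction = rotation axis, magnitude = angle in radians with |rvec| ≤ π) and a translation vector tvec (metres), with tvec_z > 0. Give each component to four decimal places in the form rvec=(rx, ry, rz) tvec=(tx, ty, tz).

Intrinsics K: fx=537.6, fy=741.3, cx=340.0, cy=250.1
Marker side s = 0.137 m; corners in marker frame (Z=0):
  M0 = (-0.0685, +0.0685, 0)
  M1 = (+0.0685, +0.0685, 0)
  M2 = (+0.0685, -0.0685, 0)
  M3 = (-0.0685, -0.0685, 0)
Detected image corners:
  c0 = (521.675354, 242.487422) px
  c1 = (584.422135, 247.338220) px
  c2 = (580.362826, 161.088238) px
  c3 = (519.113490, 155.245444) px
Planar DLT: solve 8×8 A·h = b for H (H[2,2]=1):
  H  [+504.66209 -75.79717 +551.57387]
  H  [+58.14844 +596.60879 +201.01835]
  H  [+0.09465 -0.18135 +1.00000]
B = K⁻¹H; ‖b₁‖=0.885176, ‖b₂‖=0.885176; λ = 2/(‖b₁‖+‖b₂‖) = 1.129719, sign → tz>0 ⇒ λ=+1.129719
r₁ = λ·B[:,0] = (+0.99288,+0.05254,+0.10693); r₂ = λ·B[:,1] = (-0.02971,+0.97834,-0.20488)
r₃ = r₁×r₂ = (-0.11538,+0.20024,+0.97293); SVD([r₁ r₂ r₃]) → R = UVᵀ:
  R  [+0.99288 -0.02971 -0.11538]
  R  [+0.05254 +0.97834 +0.20024]
  R  [+0.10693 -0.20488 +0.97293]
t = (+0.44460, -0.07480, +1.12972) m
tr R = 2.944143; θ = arccos((tr R − 1)/2) = 0.236895 rad = 13.573°
axis k = ((R−Rᵀ)₃₂, (R−Rᵀ)₁₃, (R−Rᵀ)₂₁) / (2 sinθ) = (-0.863120, -0.473622, +0.175231)
rvec = θ·k = (-0.204468, -0.112199, +0.041511)

rvec=(-0.2045, -0.1122, 0.0415) tvec=(0.4446, -0.0748, 1.1297)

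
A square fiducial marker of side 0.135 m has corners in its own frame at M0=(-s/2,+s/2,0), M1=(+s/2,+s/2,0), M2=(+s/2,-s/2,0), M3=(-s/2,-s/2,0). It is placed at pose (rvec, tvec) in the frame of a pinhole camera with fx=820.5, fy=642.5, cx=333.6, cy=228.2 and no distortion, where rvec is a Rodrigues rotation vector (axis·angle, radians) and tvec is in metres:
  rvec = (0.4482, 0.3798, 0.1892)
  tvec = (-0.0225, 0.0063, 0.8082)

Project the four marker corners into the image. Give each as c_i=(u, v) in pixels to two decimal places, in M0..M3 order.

Intrinsics K: fx=820.5, fy=642.5, cx=333.6, cy=228.2
Marker side s = 0.135 m; corners in marker frame (Z=0):
  M0 = (-0.0675, +0.0675, 0)
  M1 = (+0.0675, +0.0675, 0)
  M2 = (+0.0675, -0.0675, 0)
  M3 = (-0.0675, -0.0675, 0)
rvec = (0.4482, 0.3798, 0.1892), |rvec| = θ = 0.61719 rad = 35.363°
Rodrigues: sinθ=0.57875, 1−cosθ=0.18449; R = I + sinθ·[k]× + (1−cosθ)·[k]×²:
    [+0.91280 -0.09497 +0.39721]
    [+0.25986 +0.88537 -0.38548]
    [-0.31507 +0.45508 +0.83284]
t = (-0.0225, 0.0063, 0.8082) m
M0: Pc = R·M0+t = (-0.09052, +0.04852, +0.86019); u = 820.5·(-0.09052)/0.86019 + 333.6 = 247.2521, v = 642.5·(+0.04852)/0.86019 + 228.2 = 264.4425
M1: Pc = R·M1+t = (+0.03270, +0.08360, +0.81765); u = 820.5·(+0.03270)/0.81765 + 333.6 = 366.4175, v = 642.5·(+0.08360)/0.81765 + 228.2 = 293.8942
M2: Pc = R·M2+t = (+0.04552, -0.03592, +0.75621); u = 820.5·(+0.04552)/0.75621 + 333.6 = 382.9944, v = 642.5·(-0.03592)/0.75621 + 228.2 = 197.6798
M3: Pc = R·M3+t = (-0.07770, -0.07100, +0.79875); u = 820.5·(-0.07770)/0.79875 + 333.6 = 253.7805, v = 642.5·(-0.07100)/0.79875 + 228.2 = 171.0864

c0=(247.25, 264.44) c1=(366.42, 293.89) c2=(382.99, 197.68) c3=(253.78, 171.09)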